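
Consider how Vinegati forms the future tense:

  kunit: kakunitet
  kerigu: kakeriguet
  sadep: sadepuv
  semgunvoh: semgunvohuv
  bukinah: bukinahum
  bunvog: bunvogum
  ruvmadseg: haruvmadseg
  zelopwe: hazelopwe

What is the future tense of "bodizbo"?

semgunvoh and bukinah both end in -h yet inflect differently (semgunvohuv, bukinahum), so the final letter is not what conditions the rule; the first letter is.
"bodizbo" begins with b-. The stems beginning with b- (bukinah → bukinahum, bunvog → bunvogum) add -um.
The other patterns: stems beginning with k- add ka- … -et around the stem; stems beginning with s- add -uv; stems beginning with r- or z- add the prefix ha-.
So bodizbo → bodizboum.

bodizboum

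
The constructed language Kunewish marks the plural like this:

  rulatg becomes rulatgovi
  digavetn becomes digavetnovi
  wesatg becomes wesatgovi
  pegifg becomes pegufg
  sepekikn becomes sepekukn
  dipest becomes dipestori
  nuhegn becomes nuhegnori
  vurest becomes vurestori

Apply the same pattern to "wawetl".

wawetlovi

rulatg and pegifg both end in -g yet inflect differently (rulatgovi, pegufg), so the final letter is not what conditions the rule; the second-to-last letter is.
"wawetl" has second-to-last letter 't'. The stems whose second-to-last letter is 't' (rulatg → rulatgovi, digavetn → digavetnovi, wesatg → wesatgovi) add -ovi.
So wawetl → wawetlovi.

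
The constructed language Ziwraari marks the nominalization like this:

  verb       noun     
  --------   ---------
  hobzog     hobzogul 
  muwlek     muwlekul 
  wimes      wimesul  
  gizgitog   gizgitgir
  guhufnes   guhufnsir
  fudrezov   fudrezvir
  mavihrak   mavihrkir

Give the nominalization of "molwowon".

molwownir

"molwowon" has 3 vowels. The stems with 3 vowels (gizgitog → gizgitgir, guhufnes → guhufnsir, fudrezov → fudrezvir) delete the last vowel and add -ir.
The other pattern: stems with 2 vowels add -ul.
So molwowon → molwownir.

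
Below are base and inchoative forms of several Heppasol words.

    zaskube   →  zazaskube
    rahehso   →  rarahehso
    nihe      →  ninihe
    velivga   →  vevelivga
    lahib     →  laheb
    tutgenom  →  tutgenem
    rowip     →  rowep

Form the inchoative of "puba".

pupuba

"puba" ends in a vowel. The stems ending in a vowel (zaskube → zazaskube, rahehso → rarahehso, nihe → ninihe) repeat the first consonant+vowel as a prefix.
So puba → pupuba.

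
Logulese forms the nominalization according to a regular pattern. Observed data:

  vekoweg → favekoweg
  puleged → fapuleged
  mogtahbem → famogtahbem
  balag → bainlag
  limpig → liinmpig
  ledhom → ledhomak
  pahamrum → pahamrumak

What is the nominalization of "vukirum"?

vukirumak

vekoweg and balag both end in -g yet inflect differently (favekoweg, bainlag), so the final letter is not what conditions the rule; the last vowel is.
"vukirum" has last vowel 'u'. The one such stem in the data (pahamrum → pahamrumak) adds -ak, so the same rule applies.
The other patterns: stems whose last vowel is 'e' add the prefix fa-; stems whose last vowel is 'a' or 'i' insert -in- after the first vowel.
So vukirum → vukirumak.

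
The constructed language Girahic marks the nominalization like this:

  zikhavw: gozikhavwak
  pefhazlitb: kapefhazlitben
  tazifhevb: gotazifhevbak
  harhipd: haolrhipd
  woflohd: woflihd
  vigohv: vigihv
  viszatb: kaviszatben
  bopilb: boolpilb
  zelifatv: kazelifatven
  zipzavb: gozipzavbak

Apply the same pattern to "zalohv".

vigohv and zelifatv both end in -v yet inflect differently (vigihv, kazelifatven), so the final letter is not what conditions the rule; the second-to-last letter is.
"zalohv" has second-to-last letter 'h'. The stems whose second-to-last letter is 'h' (woflohd → woflihd, vigohv → vigihv) change the last vowel to 'i'.
The other patterns: stems whose second-to-last letter is 'v' add go- … -ak around the stem; stems whose second-to-last letter is 't' add ka- … -en around the stem; stems whose second-to-last letter is 'l' or 'p' insert -ol- after the first vowel.
So zalohv → zalihv.

zalihv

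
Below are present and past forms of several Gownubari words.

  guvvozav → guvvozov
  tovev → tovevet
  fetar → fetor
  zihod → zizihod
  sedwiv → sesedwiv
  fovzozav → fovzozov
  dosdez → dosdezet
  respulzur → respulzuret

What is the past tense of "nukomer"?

"nukomer" has last vowel 'e'. The stems whose last vowel is 'e' (dosdez → dosdezet, tovev → tovevet) add -et.
So nukomer → nukomeret.

nukomeret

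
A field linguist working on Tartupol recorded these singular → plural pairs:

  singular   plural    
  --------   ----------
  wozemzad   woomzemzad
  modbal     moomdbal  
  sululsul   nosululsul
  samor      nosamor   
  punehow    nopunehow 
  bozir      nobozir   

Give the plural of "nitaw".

niomtaw

modbal and sululsul both end in -l yet inflect differently (moomdbal, nosululsul), so the final letter is not what conditions the rule; the last vowel is.
"nitaw" has last vowel 'a'. The stems whose last vowel is 'a' (wozemzad → woomzemzad, modbal → moomdbal) insert -om- after the first vowel.
The other pattern: stems whose last vowel is 'i', 'o' or 'u' add the prefix no-.
So nitaw → niomtaw.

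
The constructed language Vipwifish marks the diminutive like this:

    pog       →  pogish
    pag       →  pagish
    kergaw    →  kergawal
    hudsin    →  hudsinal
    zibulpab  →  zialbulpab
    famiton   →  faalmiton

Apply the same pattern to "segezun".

hudsin and famiton both end in -n yet inflect differently (hudsinal, faalmiton), so the final letter is not what conditions the rule; the number of vowels is.
"segezun" has 3 vowels. The stems with 3 vowels (zibulpab → zialbulpab, famiton → faalmiton) insert -al- after the first vowel.
So segezun → sealgezun.

sealgezun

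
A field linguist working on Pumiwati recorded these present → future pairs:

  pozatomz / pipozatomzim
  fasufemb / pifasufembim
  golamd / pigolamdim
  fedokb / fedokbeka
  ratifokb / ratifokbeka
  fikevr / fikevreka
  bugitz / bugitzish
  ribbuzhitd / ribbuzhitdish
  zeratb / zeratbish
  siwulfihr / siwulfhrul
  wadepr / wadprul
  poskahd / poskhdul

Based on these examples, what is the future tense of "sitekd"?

fasufemb and fedokb both end in -b yet inflect differently (pifasufembim, fedokbeka), so the final letter is not what conditions the rule; the second-to-last letter is.
"sitekd" has second-to-last letter 'k'. The stems whose second-to-last letter is 'k' (fedokb → fedokbeka, ratifokb → ratifokbeka) add -eka.
The other patterns: stems whose second-to-last letter is 'm' add pi- … -im around the stem; stems whose second-to-last letter is 't' add -ish; stems whose second-to-last letter is 'h' or 'p' delete the last vowel and add -ul.
So sitekd → sitekdeka.

sitekdeka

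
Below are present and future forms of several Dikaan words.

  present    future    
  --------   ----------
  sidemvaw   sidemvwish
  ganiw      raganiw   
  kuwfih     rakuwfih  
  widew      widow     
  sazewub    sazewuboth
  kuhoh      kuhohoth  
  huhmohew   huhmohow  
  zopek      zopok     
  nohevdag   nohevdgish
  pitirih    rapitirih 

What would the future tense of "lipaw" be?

sidemvaw and ganiw both end in -w yet inflect differently (sidemvwish, raganiw), so the final letter is not what conditions the rule; the last vowel is.
"lipaw" has last vowel 'a'. The stems whose last vowel is 'a' (nohevdag → nohevdgish, sidemvaw → sidemvwish) delete the last vowel and add -ish.
The other patterns: stems whose last vowel is 'i' add the prefix ra-; stems whose last vowel is 'e' change the last vowel to 'o'; stems whose last vowel is 'o' or 'u' add -oth.
So lipaw → lipwish.

lipwish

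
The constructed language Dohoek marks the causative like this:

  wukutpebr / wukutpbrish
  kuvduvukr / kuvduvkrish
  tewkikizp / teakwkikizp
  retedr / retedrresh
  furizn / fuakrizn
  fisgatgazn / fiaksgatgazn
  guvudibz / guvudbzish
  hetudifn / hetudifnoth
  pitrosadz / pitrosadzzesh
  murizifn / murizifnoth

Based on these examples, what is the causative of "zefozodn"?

zefozodnnesh

"zefozodn" has second-to-last letter 'd'. The stems whose second-to-last letter is 'd' (pitrosadz → pitrosadzzesh, retedr → retedrresh) double the final consonant and add -esh.
The other patterns: stems whose second-to-last letter is 'z' insert -ak- after the first vowel; stems whose second-to-last letter is 'f' add -oth; stems whose second-to-last letter is 'b' or 'k' delete the last vowel and add -ish.
So zefozodn → zefozodnnesh.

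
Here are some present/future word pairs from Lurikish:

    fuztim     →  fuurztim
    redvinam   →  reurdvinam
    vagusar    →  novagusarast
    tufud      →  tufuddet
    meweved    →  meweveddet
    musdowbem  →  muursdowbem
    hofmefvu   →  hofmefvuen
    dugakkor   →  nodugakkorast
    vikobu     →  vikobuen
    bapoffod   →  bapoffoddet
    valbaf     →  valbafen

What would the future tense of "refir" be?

norefirast

musdowbem and meweved both have last vowel 'e' yet inflect differently (muursdowbem, meweveddet), so the last vowel is not what conditions the rule; the final letter is.
"refir" ends in -r. The stems ending in -r (dugakkor → nodugakkorast, vagusar → novagusarast) add no- … -ast around the stem.
So refir → norefirast.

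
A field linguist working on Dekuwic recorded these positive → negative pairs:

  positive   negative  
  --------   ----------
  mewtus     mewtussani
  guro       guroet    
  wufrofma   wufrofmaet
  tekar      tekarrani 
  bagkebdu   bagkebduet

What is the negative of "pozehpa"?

"pozehpa" ends in a vowel. The stems ending in a vowel (bagkebdu → bagkebduet, wufrofma → wufrofmaet, guro → guroet) add -et.
The other pattern: stems ending in a consonant double the final consonant and add -ani.
So pozehpa → pozehpaet.

pozehpaet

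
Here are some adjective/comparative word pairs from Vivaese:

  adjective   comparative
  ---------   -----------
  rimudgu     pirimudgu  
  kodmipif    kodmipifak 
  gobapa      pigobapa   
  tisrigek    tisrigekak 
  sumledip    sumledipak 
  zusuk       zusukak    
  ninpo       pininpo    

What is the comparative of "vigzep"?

rimudgu and zusuk both have last vowel 'u' yet inflect differently (pirimudgu, zusukak), so the last vowel is not what conditions the rule; whether the stem ends in a vowel or a consonant is.
"vigzep" ends in a consonant. The stems ending in a consonant (zusuk → zusukak, kodmipif → kodmipifak, sumledip → sumledipak) add -ak.
The other pattern: stems ending in a vowel add the prefix pi-.
So vigzep → vigzepak.

vigzepak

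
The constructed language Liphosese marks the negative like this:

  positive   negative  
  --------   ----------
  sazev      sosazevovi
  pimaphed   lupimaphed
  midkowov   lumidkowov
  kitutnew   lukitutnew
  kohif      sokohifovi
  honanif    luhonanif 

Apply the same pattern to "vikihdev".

midkowov and sazev both end in -v yet inflect differently (lumidkowov, sosazevovi), so the final letter is not what conditions the rule; the number of vowels is.
"vikihdev" has 3 vowels. The stems with 3 vowels (honanif → luhonanif, kitutnew → lukitutnew, pimaphed → lupimaphed) add the prefix lu-.
So vikihdev → luvikihdev.

luvikihdev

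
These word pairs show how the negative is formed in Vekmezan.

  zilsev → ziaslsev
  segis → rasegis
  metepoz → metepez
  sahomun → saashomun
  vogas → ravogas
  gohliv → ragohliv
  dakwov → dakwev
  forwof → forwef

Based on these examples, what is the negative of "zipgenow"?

zilsev and dakwov both end in -v yet inflect differently (ziaslsev, dakwev), so the final letter is not what conditions the rule; the last vowel is.
"zipgenow" has last vowel 'o'. The stems whose last vowel is 'o' (dakwov → dakwev, forwof → forwef, metepoz → metepez) change the last vowel to 'e'.
So zipgenow → zipgenew.

zipgenew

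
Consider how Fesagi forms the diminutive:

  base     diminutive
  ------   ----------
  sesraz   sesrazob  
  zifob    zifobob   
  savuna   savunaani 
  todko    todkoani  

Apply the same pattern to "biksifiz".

biksifizob

"biksifiz" ends in a consonant. The stems ending in a consonant (sesraz → sesrazob, zifob → zifobob) add -ob.
So biksifiz → biksifizob.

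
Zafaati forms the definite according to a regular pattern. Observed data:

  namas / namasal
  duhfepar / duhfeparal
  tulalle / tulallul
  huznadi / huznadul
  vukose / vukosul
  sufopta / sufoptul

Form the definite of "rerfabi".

"rerfabi" ends in a vowel. The stems ending in a vowel (tulalle → tulallul, huznadi → huznadul, vukose → vukosul) drop the final letter and add -ul.
So rerfabi → rerfabul.

rerfabul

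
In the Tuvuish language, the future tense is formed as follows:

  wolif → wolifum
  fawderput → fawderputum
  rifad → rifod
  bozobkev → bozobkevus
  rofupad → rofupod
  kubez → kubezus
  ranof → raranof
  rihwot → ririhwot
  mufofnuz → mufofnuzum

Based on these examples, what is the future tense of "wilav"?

rihwot and fawderput both end in -t yet inflect differently (ririhwot, fawderputum), so the final letter is not what conditions the rule; the last vowel is.
"wilav" has last vowel 'a'. The stems whose last vowel is 'a' (rofupad → rofupod, rifad → rifod) change the last vowel to 'o'.
The other patterns: stems whose last vowel is 'o' repeat the first consonant+vowel as a prefix; stems whose last vowel is 'e' add -us; stems whose last vowel is 'i' or 'u' add -um.
So wilav → wilov.

wilov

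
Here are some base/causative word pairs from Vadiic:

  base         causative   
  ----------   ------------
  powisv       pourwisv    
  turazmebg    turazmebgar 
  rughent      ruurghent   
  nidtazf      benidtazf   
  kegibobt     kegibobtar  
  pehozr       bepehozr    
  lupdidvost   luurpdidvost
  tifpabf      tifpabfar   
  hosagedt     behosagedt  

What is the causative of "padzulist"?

paurdzulist

lupdidvost and kegibobt both end in -t yet inflect differently (luurpdidvost, kegibobtar), so the final letter is not what conditions the rule; the second-to-last letter is.
"padzulist" has second-to-last letter 's'. The stems whose second-to-last letter is 's' (lupdidvost → luurpdidvost, powisv → pourwisv) insert -ur- after the first vowel.
The other patterns: stems whose second-to-last letter is 'b' add -ar; stems whose second-to-last letter is 'd' or 'z' add the prefix be-.
So padzulist → paurdzulist.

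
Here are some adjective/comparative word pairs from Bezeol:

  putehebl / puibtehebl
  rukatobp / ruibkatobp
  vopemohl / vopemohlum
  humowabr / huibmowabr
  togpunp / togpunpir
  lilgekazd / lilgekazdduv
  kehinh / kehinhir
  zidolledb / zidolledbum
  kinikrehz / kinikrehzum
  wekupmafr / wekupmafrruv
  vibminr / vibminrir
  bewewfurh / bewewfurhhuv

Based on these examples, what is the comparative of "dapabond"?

vopemohl and putehebl both end in -l yet inflect differently (vopemohlum, puibtehebl), so the final letter is not what conditions the rule; the second-to-last letter is.
"dapabond" has second-to-last letter 'n'. The stems whose second-to-last letter is 'n' (kehinh → kehinhir, togpunp → togpunpir, vibminr → vibminrir) add -ir.
The other patterns: stems whose second-to-last letter is 'd' or 'h' add -um; stems whose second-to-last letter is 'b' insert -ib- after the first vowel; stems whose second-to-last letter is 'f', 'r' or 'z' double the final consonant and add -uv.
So dapabond → dapabondir.

dapabondir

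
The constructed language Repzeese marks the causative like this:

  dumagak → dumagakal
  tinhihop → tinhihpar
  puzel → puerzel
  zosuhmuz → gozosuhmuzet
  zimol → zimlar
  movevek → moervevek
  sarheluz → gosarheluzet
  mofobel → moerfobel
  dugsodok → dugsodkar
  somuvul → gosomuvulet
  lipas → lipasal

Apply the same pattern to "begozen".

dumagak and dugsodok both end in -k yet inflect differently (dumagakal, dugsodkar), so the final letter is not what conditions the rule; the last vowel is.
"begozen" has last vowel 'e'. The stems whose last vowel is 'e' (mofobel → moerfobel, movevek → moervevek, puzel → puerzel) insert -er- after the first vowel.
The other patterns: stems whose last vowel is 'u' add go- … -et around the stem; stems whose last vowel is 'a' add -al; stems whose last vowel is 'o' delete the last vowel and add -ar.
So begozen → beergozen.

beergozen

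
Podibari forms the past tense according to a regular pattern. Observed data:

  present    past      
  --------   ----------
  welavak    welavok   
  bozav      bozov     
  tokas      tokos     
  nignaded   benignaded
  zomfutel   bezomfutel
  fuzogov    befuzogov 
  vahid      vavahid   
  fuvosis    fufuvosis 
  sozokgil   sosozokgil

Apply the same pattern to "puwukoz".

bozav and fuzogov both end in -v yet inflect differently (bozov, befuzogov), so the final letter is not what conditions the rule; the last vowel is.
"puwukoz" has last vowel 'o'. The one such stem in the data (fuzogov → befuzogov) adds the prefix be-, so the same rule applies.
So puwukoz → bepuwukoz.

bepuwukoz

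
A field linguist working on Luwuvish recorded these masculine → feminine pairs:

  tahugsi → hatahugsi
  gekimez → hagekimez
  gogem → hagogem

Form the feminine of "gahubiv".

Every pair shown (tahugsi → hatahugsi, gekimez → hagekimez, gogem → hagogem) follows the same rule: add the prefix ha-.
So gahubiv → hagahubiv.

hagahubiv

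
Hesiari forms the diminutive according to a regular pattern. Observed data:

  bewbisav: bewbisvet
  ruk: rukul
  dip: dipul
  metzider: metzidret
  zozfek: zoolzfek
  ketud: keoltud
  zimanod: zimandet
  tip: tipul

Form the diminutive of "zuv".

"zuv" has 1 vowel. The stems with 1 vowel (ruk → rukul, dip → dipul, tip → tipul) add -ul.
The other patterns: stems with 2 vowels insert -ol- after the first vowel; stems with 3 vowels delete the last vowel and add -et.
So zuv → zuvul.

zuvul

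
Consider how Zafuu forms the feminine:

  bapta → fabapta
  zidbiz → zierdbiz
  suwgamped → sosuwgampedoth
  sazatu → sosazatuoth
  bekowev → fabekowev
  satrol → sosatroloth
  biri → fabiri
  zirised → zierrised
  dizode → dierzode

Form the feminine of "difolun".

dierfolun

"difolun" begins with d-. The one such stem in the data (dizode → dierzode) inserts -er- after the first vowel (as do zirised, zidbiz), so the same rule applies.
The other patterns: stems beginning with b- add the prefix fa-; stems beginning with s- add so- … -oth around the stem.
So difolun → dierfolun.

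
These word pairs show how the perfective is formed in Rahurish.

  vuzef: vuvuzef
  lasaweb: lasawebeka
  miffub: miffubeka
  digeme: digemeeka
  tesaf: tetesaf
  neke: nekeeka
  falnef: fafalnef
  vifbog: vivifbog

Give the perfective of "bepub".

digeme and vuzef both have last vowel 'e' yet inflect differently (digemeeka, vuvuzef), so the last vowel is not what conditions the rule; the final letter is.
"bepub" ends in -b. The stems ending in -b (lasaweb → lasawebeka, miffub → miffubeka) add -eka.
So bepub → bepubeka.

bepubeka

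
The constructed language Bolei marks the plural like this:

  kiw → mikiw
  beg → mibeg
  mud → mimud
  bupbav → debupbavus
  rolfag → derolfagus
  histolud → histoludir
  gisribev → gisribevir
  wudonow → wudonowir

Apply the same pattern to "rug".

beg and rolfag both end in -g yet inflect differently (mibeg, derolfagus), so the final letter is not what conditions the rule; the number of vowels is.
"rug" has 1 vowel. The stems with 1 vowel (kiw → mikiw, beg → mibeg, mud → mimud) add the prefix mi-.
So rug → mirug.

mirug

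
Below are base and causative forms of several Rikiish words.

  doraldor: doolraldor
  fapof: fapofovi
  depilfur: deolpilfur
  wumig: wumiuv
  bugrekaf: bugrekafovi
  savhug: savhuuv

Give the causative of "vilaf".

vilafovi

depilfur and savhug both have last vowel 'u' yet inflect differently (deolpilfur, savhuuv), so the last vowel is not what conditions the rule; the final letter is.
"vilaf" ends in -f. The stems ending in -f (bugrekaf → bugrekafovi, fapof → fapofovi) add -ovi.
The other patterns: stems ending in -r insert -ol- after the first vowel; stems ending in -g drop the final letter and add -uv.
So vilaf → vilafovi.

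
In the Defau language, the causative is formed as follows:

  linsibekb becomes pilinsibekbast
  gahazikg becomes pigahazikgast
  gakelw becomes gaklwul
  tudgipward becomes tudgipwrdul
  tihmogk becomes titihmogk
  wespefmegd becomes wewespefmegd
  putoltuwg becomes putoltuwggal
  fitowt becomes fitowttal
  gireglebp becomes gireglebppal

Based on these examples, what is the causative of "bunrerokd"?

tudgipward and wespefmegd both end in -d yet inflect differently (tudgipwrdul, wewespefmegd), so the final letter is not what conditions the rule; the second-to-last letter is.
"bunrerokd" has second-to-last letter 'k'. The stems whose second-to-last letter is 'k' (linsibekb → pilinsibekbast, gahazikg → pigahazikgast) add pi- … -ast around the stem.
The other patterns: stems whose second-to-last letter is 'l' or 'r' delete the last vowel and add -ul; stems whose second-to-last letter is 'g' repeat the first consonant+vowel as a prefix; stems whose second-to-last letter is 'b' or 'w' double the final consonant and add -al.
So bunrerokd → pibunrerokdast.

pibunrerokdast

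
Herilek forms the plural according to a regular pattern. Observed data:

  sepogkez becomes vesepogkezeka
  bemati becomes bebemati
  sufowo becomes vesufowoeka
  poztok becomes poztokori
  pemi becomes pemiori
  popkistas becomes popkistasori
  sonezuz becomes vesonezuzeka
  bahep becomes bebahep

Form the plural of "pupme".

pemi and bemati both end in -i yet inflect differently (pemiori, bebemati), so the final letter is not what conditions the rule; the first letter is.
"pupme" begins with p-. The stems beginning with p- (popkistas → popkistasori, poztok → poztokori, pemi → pemiori) add -ori.
The other patterns: stems beginning with s- add ve- … -eka around the stem; stems beginning with b- add the prefix be-.
So pupme → pupmeori.

pupmeori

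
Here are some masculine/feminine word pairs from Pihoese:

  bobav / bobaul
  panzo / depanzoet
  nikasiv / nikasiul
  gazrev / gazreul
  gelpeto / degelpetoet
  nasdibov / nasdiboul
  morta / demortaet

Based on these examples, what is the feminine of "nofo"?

denofoet

"nofo" ends in -o. The stems ending in -o (gelpeto → degelpetoet, panzo → depanzoet) add de- … -et around the stem.
The other pattern: stems ending in -v drop the final letter and add -ul.
So nofo → denofoet.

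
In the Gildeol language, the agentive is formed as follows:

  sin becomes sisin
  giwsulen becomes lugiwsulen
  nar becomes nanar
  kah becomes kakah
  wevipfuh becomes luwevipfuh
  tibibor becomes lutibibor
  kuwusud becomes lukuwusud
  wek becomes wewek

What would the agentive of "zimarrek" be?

wevipfuh and kah both end in -h yet inflect differently (luwevipfuh, kakah), so the final letter is not what conditions the rule; the number of vowels is.
"zimarrek" has 3 vowels. The stems with 3 vowels (wevipfuh → luwevipfuh, tibibor → lutibibor, giwsulen → lugiwsulen) add the prefix lu-.
The other pattern: stems with 1 vowel repeat the first consonant+vowel as a prefix.
So zimarrek → luzimarrek.

luzimarrek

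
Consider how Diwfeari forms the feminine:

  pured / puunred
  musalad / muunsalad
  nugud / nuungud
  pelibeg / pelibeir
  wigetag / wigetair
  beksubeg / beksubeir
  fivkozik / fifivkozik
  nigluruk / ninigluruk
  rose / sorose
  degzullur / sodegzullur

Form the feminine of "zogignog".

zogignoir

pured and pelibeg both have last vowel 'e' yet inflect differently (puunred, pelibeir), so the last vowel is not what conditions the rule; the final letter is.
"zogignog" ends in -g. The stems ending in -g (pelibeg → pelibeir, wigetag → wigetair, beksubeg → beksubeir) drop the final letter and add -ir.
The other patterns: stems ending in -d insert -un- after the first vowel; stems ending in -k repeat the first consonant+vowel as a prefix; stems ending in -e or -r add the prefix so-.
So zogignog → zogignoir.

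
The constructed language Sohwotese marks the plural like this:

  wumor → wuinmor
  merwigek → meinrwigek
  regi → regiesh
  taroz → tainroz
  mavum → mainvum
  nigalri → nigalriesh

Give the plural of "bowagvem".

boinwagvem

merwigek and nigalri both have 3 vowels yet inflect differently (meinrwigek, nigalriesh), so the number of vowels is not what conditions the rule; whether the stem ends in a vowel or a consonant is.
"bowagvem" ends in a consonant. The stems ending in a consonant (wumor → wuinmor, mavum → mainvum, merwigek → meinrwigek) insert -in- after the first vowel.
The other pattern: stems ending in a vowel add -esh.
So bowagvem → boinwagvem.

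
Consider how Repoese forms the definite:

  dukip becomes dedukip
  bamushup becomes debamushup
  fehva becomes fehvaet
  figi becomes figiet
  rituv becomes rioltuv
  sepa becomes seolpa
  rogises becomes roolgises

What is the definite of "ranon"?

"ranon" begins with r-. The stems beginning with r- (rituv → rioltuv, rogises → roolgises) insert -ol- after the first vowel.
The other patterns: stems beginning with b- or d- add the prefix de-; stems beginning with f- add -et.
So ranon → raolnon.

raolnon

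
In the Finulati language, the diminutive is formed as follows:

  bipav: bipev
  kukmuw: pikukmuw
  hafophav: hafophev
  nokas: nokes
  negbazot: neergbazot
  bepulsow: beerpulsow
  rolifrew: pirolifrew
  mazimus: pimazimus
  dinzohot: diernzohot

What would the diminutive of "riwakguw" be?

"riwakguw" has last vowel 'u'. The stems whose last vowel is 'u' (kukmuw → pikukmuw, mazimus → pimazimus) add the prefix pi-.
The other patterns: stems whose last vowel is 'o' insert -er- after the first vowel; stems whose last vowel is 'a' change the last vowel to 'e'.
So riwakguw → piriwakguw.

piriwakguw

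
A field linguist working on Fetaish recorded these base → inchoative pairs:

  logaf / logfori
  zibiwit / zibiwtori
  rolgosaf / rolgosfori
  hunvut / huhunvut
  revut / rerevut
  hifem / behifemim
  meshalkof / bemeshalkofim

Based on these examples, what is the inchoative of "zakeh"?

bezakehim

zibiwit and hunvut both end in -t yet inflect differently (zibiwtori, huhunvut), so the final letter is not what conditions the rule; the last vowel is.
"zakeh" has last vowel 'e'. The one such stem in the data (hifem → behifemim) adds be- … -im around the stem, so the same rule applies.
So zakeh → bezakehim.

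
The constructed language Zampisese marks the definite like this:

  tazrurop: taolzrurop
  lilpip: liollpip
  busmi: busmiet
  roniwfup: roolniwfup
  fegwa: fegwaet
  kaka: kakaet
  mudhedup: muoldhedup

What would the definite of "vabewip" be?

vaolbewip

"vabewip" ends in -p. The stems ending in -p (lilpip → liollpip, roniwfup → roolniwfup, tazrurop → taolzrurop) insert -ol- after the first vowel.
The other pattern: stems ending in -a or -i add -et.
So vabewip → vaolbewip.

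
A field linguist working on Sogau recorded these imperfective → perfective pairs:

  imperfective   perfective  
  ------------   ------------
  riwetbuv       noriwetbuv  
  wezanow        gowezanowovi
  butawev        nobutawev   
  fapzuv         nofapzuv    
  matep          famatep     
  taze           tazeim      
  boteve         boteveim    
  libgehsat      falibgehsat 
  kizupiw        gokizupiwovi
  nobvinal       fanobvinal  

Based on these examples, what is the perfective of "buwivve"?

taze and butawev both have last vowel 'e' yet inflect differently (tazeim, nobutawev), so the last vowel is not what conditions the rule; the final letter is.
"buwivve" ends in -e. The stems ending in -e (taze → tazeim, boteve → boteveim) add -im.
So buwivve → buwivveim.

buwivveim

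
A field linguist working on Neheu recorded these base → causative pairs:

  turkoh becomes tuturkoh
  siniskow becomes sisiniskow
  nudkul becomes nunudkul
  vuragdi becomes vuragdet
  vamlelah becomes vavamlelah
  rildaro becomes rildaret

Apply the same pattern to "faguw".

rildaro and siniskow both have last vowel 'o' yet inflect differently (rildaret, sisiniskow), so the last vowel is not what conditions the rule; whether the stem ends in a vowel or a consonant is.
"faguw" ends in a consonant. The stems ending in a consonant (siniskow → sisiniskow, turkoh → tuturkoh, nudkul → nunudkul) repeat the first consonant+vowel as a prefix.
The other pattern: stems ending in a vowel drop the final letter and add -et.
So faguw → fafaguw.

fafaguw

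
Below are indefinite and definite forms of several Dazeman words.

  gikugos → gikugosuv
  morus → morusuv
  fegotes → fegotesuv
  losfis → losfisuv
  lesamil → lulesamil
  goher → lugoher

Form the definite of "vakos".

vakosuv

"vakos" ends in -s. The stems ending in -s (morus → morusuv, gikugos → gikugosuv, losfis → losfisuv) add -uv.
So vakos → vakosuv.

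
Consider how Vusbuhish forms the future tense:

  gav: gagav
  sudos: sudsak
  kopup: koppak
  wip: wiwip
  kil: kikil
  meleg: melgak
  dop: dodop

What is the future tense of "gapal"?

"gapal" has 2 vowels. The stems with 2 vowels (sudos → sudsak, meleg → melgak, kopup → koppak) delete the last vowel and add -ak.
So gapal → gaplak.

gaplak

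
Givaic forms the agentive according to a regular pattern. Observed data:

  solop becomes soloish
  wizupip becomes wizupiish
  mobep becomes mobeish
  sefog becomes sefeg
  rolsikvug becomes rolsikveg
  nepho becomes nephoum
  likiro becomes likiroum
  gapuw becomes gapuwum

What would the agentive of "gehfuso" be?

solop and sefog both have last vowel 'o' yet inflect differently (soloish, sefeg), so the last vowel is not what conditions the rule; the final letter is.
"gehfuso" ends in -o. The stems ending in -o (nepho → nephoum, likiro → likiroum) add -um.
So gehfuso → gehfusoum.

gehfusoum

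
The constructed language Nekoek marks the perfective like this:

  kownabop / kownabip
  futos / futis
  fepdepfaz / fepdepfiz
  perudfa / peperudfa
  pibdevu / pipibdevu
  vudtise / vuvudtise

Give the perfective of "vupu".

vuvupu

fepdepfaz and perudfa both have last vowel 'a' yet inflect differently (fepdepfiz, peperudfa), so the last vowel is not what conditions the rule; whether the stem ends in a vowel or a consonant is.
"vupu" ends in a vowel. The stems ending in a vowel (perudfa → peperudfa, pibdevu → pipibdevu, vudtise → vuvudtise) repeat the first consonant+vowel as a prefix.
The other pattern: stems ending in a consonant change the last vowel to 'i'.
So vupu → vuvupu.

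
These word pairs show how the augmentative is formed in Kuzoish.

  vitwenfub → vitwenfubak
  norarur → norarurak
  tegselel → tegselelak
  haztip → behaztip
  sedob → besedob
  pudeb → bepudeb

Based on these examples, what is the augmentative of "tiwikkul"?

tiwikkulak

vitwenfub and sedob both end in -b yet inflect differently (vitwenfubak, besedob), so the final letter is not what conditions the rule; the number of vowels is.
"tiwikkul" has 3 vowels. The stems with 3 vowels (vitwenfub → vitwenfubak, norarur → norarurak, tegselel → tegselelak) add -ak.
So tiwikkul → tiwikkulak.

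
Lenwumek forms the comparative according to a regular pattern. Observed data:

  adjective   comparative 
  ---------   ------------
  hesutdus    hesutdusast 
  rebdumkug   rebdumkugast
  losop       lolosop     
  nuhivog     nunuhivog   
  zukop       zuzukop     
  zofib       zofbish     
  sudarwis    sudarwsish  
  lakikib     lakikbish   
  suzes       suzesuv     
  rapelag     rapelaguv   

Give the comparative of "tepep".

tepepuv

rebdumkug and nuhivog both end in -g yet inflect differently (rebdumkugast, nunuhivog), so the final letter is not what conditions the rule; the last vowel is.
"tepep" has last vowel 'e'. The one such stem in the data (suzes → suzesuv) adds -uv, so the same rule applies.
The other patterns: stems whose last vowel is 'u' add -ast; stems whose last vowel is 'o' repeat the first consonant+vowel as a prefix; stems whose last vowel is 'i' delete the last vowel and add -ish.
So tepep → tepepuv.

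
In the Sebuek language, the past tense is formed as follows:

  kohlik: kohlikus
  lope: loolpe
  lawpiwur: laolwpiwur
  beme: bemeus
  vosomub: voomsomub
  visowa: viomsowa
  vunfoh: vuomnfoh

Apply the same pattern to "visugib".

viomsugib

lope and beme both end in -e yet inflect differently (loolpe, bemeus), so the final letter is not what conditions the rule; the first letter is.
"visugib" begins with v-. The stems beginning with v- (visowa → viomsowa, vunfoh → vuomnfoh, vosomub → voomsomub) insert -om- after the first vowel.
So visugib → viomsugib.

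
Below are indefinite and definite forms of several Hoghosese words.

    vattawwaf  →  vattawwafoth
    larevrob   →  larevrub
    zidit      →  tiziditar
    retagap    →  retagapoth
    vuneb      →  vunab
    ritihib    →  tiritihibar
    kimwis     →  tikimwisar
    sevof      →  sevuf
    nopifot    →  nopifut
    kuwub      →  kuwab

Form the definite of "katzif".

larevrob and kuwub both end in -b yet inflect differently (larevrub, kuwab), so the final letter is not what conditions the rule; the last vowel is.
"katzif" has last vowel 'i'. The stems whose last vowel is 'i' (kimwis → tikimwisar, zidit → tiziditar, ritihib → tiritihibar) add ti- … -ar around the stem.
So katzif → tikatzifar.

tikatzifar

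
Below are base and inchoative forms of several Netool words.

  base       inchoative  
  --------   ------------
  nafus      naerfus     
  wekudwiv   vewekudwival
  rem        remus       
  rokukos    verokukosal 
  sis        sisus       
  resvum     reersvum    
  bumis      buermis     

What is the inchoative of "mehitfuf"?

vemehitfufal

sis and bumis both end in -s yet inflect differently (sisus, buermis), so the final letter is not what conditions the rule; the number of vowels is.
"mehitfuf" has 3 vowels. The stems with 3 vowels (rokukos → verokukosal, wekudwiv → vewekudwival) add ve- … -al around the stem.
The other patterns: stems with 1 vowel add -us; stems with 2 vowels insert -er- after the first vowel.
So mehitfuf → vemehitfufal.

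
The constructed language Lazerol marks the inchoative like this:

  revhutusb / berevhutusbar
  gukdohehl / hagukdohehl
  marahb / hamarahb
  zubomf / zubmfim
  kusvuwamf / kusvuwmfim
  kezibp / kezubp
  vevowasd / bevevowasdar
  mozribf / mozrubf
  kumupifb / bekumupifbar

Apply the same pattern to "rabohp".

"rabohp" has second-to-last letter 'h'. The stems whose second-to-last letter is 'h' (marahb → hamarahb, gukdohehl → hagukdohehl) add the prefix ha-.
The other patterns: stems whose second-to-last letter is 'm' delete the last vowel and add -im; stems whose second-to-last letter is 'f' or 's' add be- … -ar around the stem; stems whose second-to-last letter is 'b' change the last vowel to 'u'.
So rabohp → harabohp.

harabohp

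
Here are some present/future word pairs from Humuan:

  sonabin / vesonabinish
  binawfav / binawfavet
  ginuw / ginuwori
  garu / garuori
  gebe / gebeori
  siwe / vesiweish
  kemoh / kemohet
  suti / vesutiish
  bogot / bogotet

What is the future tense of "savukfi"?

vesavukfiish

gebe and siwe both end in -e yet inflect differently (gebeori, vesiweish), so the final letter is not what conditions the rule; the first letter is.
"savukfi" begins with s-. The stems beginning with s- (suti → vesutiish, sonabin → vesonabinish, siwe → vesiweish) add ve- … -ish around the stem.
The other patterns: stems beginning with g- add -ori; stems beginning with b- or k- add -et.
So savukfi → vesavukfiish.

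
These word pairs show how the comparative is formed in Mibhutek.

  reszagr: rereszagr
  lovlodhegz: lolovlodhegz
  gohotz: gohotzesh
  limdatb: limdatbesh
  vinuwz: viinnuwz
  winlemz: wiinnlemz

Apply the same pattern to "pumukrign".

lovlodhegz and gohotz both end in -z yet inflect differently (lolovlodhegz, gohotzesh), so the final letter is not what conditions the rule; the second-to-last letter is.
"pumukrign" has second-to-last letter 'g'. The stems whose second-to-last letter is 'g' (reszagr → rereszagr, lovlodhegz → lolovlodhegz) repeat the first consonant+vowel as a prefix.
So pumukrign → pupumukrign.

pupumukrign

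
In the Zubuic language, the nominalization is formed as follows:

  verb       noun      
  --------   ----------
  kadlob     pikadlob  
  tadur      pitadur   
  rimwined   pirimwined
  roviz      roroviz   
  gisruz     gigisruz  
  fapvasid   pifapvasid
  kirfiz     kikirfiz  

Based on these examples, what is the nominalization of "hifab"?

roviz and fapvasid both have last vowel 'i' yet inflect differently (roroviz, pifapvasid), so the last vowel is not what conditions the rule; the final letter is.
"hifab" ends in -b. The one such stem in the data (kadlob → pikadlob) adds the prefix pi-, so the same rule applies.
So hifab → pihifab.

pihifab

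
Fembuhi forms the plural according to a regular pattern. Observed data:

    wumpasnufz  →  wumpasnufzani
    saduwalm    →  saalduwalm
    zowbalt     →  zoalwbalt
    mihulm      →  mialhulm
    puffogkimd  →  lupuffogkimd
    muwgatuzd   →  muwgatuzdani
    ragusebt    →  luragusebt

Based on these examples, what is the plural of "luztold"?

"luztold" has second-to-last letter 'l'. The stems whose second-to-last letter is 'l' (mihulm → mialhulm, zowbalt → zoalwbalt, saduwalm → saalduwalm) insert -al- after the first vowel.
So luztold → lualztold.

lualztold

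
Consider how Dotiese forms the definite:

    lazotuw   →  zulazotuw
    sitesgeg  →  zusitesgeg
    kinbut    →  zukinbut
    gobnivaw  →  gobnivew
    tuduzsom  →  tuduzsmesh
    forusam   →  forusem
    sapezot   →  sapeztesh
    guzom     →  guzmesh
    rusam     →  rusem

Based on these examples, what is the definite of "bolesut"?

forusam and guzom both end in -m yet inflect differently (forusem, guzmesh), so the final letter is not what conditions the rule; the last vowel is.
"bolesut" has last vowel 'u'. The stems whose last vowel is 'u' (kinbut → zukinbut, lazotuw → zulazotuw) add the prefix zu-.
So bolesut → zubolesut.

zubolesut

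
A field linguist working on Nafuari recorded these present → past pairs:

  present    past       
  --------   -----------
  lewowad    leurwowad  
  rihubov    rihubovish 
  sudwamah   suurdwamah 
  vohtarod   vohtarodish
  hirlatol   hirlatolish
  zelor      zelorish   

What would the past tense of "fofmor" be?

vohtarod and lewowad both end in -d yet inflect differently (vohtarodish, leurwowad), so the final letter is not what conditions the rule; the last vowel is.
"fofmor" has last vowel 'o'. The stems whose last vowel is 'o' (vohtarod → vohtarodish, rihubov → rihubovish, zelor → zelorish) add -ish.
So fofmor → fofmorish.

fofmorish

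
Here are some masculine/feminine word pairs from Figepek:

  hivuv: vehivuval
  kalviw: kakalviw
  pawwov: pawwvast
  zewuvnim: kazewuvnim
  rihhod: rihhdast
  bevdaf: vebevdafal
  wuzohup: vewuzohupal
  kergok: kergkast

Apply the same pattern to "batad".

pawwov and hivuv both end in -v yet inflect differently (pawwvast, vehivuval), so the final letter is not what conditions the rule; the last vowel is.
"batad" has last vowel 'a'. The one such stem in the data (bevdaf → vebevdafal) adds ve- … -al around the stem, so the same rule applies.
The other patterns: stems whose last vowel is 'i' add the prefix ka-; stems whose last vowel is 'o' delete the last vowel and add -ast.
So batad → vebatadal.

vebatadal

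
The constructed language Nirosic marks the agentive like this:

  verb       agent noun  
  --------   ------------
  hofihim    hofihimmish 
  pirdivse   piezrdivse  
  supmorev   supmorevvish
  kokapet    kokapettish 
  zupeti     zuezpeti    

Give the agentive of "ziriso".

supmorev and pirdivse both have last vowel 'e' yet inflect differently (supmorevvish, piezrdivse), so the last vowel is not what conditions the rule; whether the stem ends in a vowel or a consonant is.
"ziriso" ends in a vowel. The stems ending in a vowel (pirdivse → piezrdivse, zupeti → zuezpeti) insert -ez- after the first vowel.
The other pattern: stems ending in a consonant double the final consonant and add -ish.
So ziriso → ziezriso.

ziezriso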